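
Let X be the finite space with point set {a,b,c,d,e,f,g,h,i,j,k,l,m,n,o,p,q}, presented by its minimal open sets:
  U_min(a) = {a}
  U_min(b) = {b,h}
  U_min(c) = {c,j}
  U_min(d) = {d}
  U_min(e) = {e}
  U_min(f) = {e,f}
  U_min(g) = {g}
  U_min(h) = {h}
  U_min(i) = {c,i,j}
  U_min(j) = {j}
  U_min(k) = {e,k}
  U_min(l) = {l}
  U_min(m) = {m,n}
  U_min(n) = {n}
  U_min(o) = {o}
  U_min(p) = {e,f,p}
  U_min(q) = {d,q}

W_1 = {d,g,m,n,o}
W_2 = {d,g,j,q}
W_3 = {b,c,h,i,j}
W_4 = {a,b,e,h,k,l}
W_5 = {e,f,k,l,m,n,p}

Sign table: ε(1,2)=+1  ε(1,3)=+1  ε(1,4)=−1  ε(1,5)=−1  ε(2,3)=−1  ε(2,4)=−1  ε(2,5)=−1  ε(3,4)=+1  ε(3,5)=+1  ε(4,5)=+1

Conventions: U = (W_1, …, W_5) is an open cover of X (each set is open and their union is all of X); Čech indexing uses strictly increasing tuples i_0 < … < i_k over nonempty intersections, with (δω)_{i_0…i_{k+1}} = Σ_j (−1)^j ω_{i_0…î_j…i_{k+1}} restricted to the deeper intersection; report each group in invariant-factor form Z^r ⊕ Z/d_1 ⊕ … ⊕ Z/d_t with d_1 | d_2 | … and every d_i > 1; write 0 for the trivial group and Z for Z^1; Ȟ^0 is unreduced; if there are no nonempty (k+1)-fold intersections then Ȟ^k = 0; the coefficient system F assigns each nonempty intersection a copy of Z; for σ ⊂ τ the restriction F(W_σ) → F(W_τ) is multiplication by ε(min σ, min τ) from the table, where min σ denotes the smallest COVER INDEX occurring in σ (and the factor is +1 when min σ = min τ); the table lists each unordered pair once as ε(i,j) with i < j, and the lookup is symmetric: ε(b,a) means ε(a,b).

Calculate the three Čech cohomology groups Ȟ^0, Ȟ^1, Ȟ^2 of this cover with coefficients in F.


nerve of the cover:
  W12={d,g} W15={m,n} W23={j} W34={b,h} W45={e,k,l}
C dims 5,5; δ0: rk 4, SNF 1^4
Ȟ^0 = (5 − 4) − 0 = 1, so Ȟ^0 ≅ Z
Ȟ^1 = (5 − 0) − 4 = 1, so Ȟ^1 ≅ Z
Ȟ^2 = (0 − 0) − 0 = 0, so Ȟ^2 ≅ 0

Ȟ^0 ≅ Z; Ȟ^1 ≅ Z; Ȟ^2 ≅ 0


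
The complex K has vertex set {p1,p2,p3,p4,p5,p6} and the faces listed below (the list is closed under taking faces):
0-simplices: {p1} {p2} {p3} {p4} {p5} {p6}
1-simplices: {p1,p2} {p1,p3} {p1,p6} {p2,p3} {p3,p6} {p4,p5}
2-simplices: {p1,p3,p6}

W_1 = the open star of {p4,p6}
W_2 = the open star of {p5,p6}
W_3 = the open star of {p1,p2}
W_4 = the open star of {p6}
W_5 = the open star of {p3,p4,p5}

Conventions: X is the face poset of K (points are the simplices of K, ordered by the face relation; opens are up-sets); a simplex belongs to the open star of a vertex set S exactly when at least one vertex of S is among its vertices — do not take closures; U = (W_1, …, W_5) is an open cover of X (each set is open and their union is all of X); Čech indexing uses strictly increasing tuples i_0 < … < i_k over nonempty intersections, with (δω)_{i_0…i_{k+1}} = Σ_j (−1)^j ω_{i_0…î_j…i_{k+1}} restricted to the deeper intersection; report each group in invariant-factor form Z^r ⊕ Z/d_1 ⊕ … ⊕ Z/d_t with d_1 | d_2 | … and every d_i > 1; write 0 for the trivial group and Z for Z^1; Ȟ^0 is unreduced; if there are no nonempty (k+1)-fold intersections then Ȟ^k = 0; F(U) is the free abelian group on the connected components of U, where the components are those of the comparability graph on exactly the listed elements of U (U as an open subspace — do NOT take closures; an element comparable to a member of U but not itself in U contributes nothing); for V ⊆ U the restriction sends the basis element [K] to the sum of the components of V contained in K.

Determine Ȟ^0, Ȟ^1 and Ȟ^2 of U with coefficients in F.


intersection data:
  W1={{p4},{p6},{p1,p6},{p3,p6},{p4,p5},{p1,p3,p6}} W2={{p5},{p6},{p1,p6},{p3,p6},{p4,p5},{p1,p3,p6}} W3={{p1},{p2},{p1,p2},{p1,p3},{p1,p6},{p2,p3},{p1,p3,p6}} W4={{p6},{p1,p6},{p3,p6},{p1,p3,p6}} W5={{p3},{p4},{p5},{p1,p3},{p2,p3},{p3,p6},{p4,p5},{p1,p3,p6}}
  W12={{p6},{p1,p6},{p3,p6},{p4,p5},{p1,p3,p6}} W13={{p1,p6},{p1,p3,p6}} W14={{p6},{p1,p6},{p3,p6},{p1,p3,p6}} W15={{p4},{p3,p6},{p4,p5},{p1,p3,p6}} W23={{p1,p6},{p1,p3,p6}} W24={{p6},{p1,p6},{p3,p6},{p1,p3,p6}} W25={{p5},{p3,p6},{p4,p5},{p1,p3,p6}} W34={{p1,p6},{p1,p3,p6}} W35={{p1,p3},{p2,p3},{p1,p3,p6}} W45={{p3,p6},{p1,p3,p6}}
  W123={{p1,p6},{p1,p3,p6}} W124={{p6},{p1,p6},{p3,p6},{p1,p3,p6}} W125={{p3,p6},{p4,p5},{p1,p3,p6}} W134={{p1,p6},{p1,p3,p6}} W135={{p1,p3,p6}} W145={{p3,p6},{p1,p3,p6}} W234={{p1,p6},{p1,p3,p6}} W235={{p1,p3,p6}} W245={{p3,p6},{p1,p3,p6}} W345={{p1,p3,p6}}
  W1234={{p1,p6},{p1,p3,p6}} W1235={{p1,p3,p6}} W1245={{p3,p6},{p1,p3,p6}} W1345={{p1,p3,p6}} W2345={{p1,p3,p6}}
  W12345={{p1,p3,p6}}
components per intersection:
  W1: {{p4},{p4,p5}} {{p6},{p1,p6},{p3,p6},{p1,p3,p6}}
  W2: {{p5},{p4,p5}} {{p6},{p1,p6},{p3,p6},{p1,p3,p6}}
  W3: {{p1},{p2},{p1,p2},{p1,p3},{p1,p6},{p2,p3},{p1,p3,p6}}
  W4: {{p6},{p1,p6},{p3,p6},{p1,p3,p6}}
  W5: {{p3},{p1,p3},{p2,p3},{p3,p6},{p1,p3,p6}} {{p4},{p5},{p4,p5}}
  W12: {{p6},{p1,p6},{p3,p6},{p1,p3,p6}} {{p4,p5}}
  W13: {{p1,p6},{p1,p3,p6}}
  W14: {{p6},{p1,p6},{p3,p6},{p1,p3,p6}}
  W15: {{p4},{p4,p5}} {{p3,p6},{p1,p3,p6}}
  W23: {{p1,p6},{p1,p3,p6}}
  W24: {{p6},{p1,p6},{p3,p6},{p1,p3,p6}}
  W25: {{p5},{p4,p5}} {{p3,p6},{p1,p3,p6}}
  W34: {{p1,p6},{p1,p3,p6}}
  W35: {{p1,p3},{p1,p3,p6}} {{p2,p3}}
  W45: {{p3,p6},{p1,p3,p6}}
  W123: {{p1,p6},{p1,p3,p6}}
  W124: {{p6},{p1,p6},{p3,p6},{p1,p3,p6}}
  W125: {{p3,p6},{p1,p3,p6}} {{p4,p5}}
  W134: {{p1,p6},{p1,p3,p6}}
  W135: {{p1,p3,p6}}
  W145: {{p3,p6},{p1,p3,p6}}
  W234: {{p1,p6},{p1,p3,p6}}
  W235: {{p1,p3,p6}}
  W245: {{p3,p6},{p1,p3,p6}}
  W345: {{p1,p3,p6}}
  W1234: {{p1,p6},{p1,p3,p6}}
  W1235: {{p1,p3,p6}}
  W1245: {{p3,p6},{p1,p3,p6}}
  W1345: {{p1,p3,p6}}
  W2345: {{p1,p3,p6}}
  W12345: {{p1,p3,p6}}
C dims 8,14,11,5; δ0: rk 6, SNF 1^6; δ1: rk 7, SNF 1^7; δ2: rk 4, SNF 1^4
Ȟ^0 = (8 − 6) − 0 = 2, so Ȟ^0 ≅ Z^2
Ȟ^1 = (14 − 7) − 6 = 1, so Ȟ^1 ≅ Z
Ȟ^2 = (11 − 4) − 7 = 0, so Ȟ^2 ≅ 0

Ȟ^0 ≅ Z^2,  Ȟ^1 ≅ Z,  Ȟ^2 ≅ 0


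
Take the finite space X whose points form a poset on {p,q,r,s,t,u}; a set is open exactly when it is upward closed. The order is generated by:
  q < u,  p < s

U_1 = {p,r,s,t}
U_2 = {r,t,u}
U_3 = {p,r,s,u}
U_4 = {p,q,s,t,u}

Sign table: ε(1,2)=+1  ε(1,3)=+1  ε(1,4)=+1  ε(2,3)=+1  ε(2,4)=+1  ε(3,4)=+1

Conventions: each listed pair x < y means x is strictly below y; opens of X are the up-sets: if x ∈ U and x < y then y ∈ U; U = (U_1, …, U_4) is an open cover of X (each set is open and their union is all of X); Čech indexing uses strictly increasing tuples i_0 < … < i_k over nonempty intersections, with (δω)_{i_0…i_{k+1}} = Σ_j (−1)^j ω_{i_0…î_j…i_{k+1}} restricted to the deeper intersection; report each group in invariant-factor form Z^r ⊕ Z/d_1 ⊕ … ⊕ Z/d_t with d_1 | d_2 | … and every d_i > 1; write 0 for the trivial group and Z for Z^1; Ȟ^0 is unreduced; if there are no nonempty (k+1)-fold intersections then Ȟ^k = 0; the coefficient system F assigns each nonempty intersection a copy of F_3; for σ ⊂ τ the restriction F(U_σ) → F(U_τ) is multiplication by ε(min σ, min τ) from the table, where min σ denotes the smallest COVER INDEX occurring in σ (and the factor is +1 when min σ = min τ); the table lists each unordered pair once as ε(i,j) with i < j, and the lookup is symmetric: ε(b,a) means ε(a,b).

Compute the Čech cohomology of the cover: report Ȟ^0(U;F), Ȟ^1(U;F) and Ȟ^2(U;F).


nerve simplices:
  U12={r,t} U13={p,r,s} U14={p,s,t} U23={r,u} U24={t,u} U34={p,s,u}
  U123={r} U124={t} U134={p,s} U234={u}
C dims 4,6,4; δ0: rk_F3 3; δ1: rk_F3 3
degree 0: 4−3−0 = 1 → Ȟ^0 ≅ Z/3
degree 1: 6−3−3 = 0 → Ȟ^1 ≅ 0
degree 2: 4−0−3 = 1 → Ȟ^2 ≅ Z/3

Ȟ^0 ≅ Z/3, Ȟ^1 ≅ 0 and Ȟ^2 ≅ Z/3


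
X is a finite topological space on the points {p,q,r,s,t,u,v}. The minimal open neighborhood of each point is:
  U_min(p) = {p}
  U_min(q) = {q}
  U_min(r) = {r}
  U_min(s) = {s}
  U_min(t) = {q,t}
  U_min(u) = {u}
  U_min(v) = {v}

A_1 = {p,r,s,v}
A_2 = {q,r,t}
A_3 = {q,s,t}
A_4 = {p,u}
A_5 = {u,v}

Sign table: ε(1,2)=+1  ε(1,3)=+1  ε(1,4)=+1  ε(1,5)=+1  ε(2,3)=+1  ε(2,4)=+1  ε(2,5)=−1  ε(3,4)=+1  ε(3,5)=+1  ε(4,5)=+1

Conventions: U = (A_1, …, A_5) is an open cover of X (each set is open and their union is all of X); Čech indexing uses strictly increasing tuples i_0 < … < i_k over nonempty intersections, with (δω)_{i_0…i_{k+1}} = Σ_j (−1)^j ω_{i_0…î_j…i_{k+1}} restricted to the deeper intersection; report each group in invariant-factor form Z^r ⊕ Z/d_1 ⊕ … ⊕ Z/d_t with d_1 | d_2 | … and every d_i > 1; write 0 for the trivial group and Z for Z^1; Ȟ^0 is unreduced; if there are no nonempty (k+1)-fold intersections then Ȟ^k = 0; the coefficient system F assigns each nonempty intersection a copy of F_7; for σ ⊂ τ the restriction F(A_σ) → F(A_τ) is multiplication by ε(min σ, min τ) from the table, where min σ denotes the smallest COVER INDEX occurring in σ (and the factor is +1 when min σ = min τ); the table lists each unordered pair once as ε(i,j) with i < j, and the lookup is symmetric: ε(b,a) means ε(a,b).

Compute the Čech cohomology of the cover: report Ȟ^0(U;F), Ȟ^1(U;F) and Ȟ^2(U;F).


nerve of the cover:
  A12={r} A13={s} A14={p} A15={v} A23={q,t} A45={u}
C dims 5,6; δ0: rk_F7 4
Ȟ^0 = (5 − 4) − 0 = 1, so Ȟ^0 ≅ Z/7
Ȟ^1 = (6 − 0) − 4 = 2, so Ȟ^1 ≅ Z/7 ⊕ Z/7
Ȟ^2 = (0 − 0) − 0 = 0, so Ȟ^2 ≅ 0

Ȟ^0 = Z/7, Ȟ^1 = Z/7 ⊕ Z/7 and Ȟ^2 = 0


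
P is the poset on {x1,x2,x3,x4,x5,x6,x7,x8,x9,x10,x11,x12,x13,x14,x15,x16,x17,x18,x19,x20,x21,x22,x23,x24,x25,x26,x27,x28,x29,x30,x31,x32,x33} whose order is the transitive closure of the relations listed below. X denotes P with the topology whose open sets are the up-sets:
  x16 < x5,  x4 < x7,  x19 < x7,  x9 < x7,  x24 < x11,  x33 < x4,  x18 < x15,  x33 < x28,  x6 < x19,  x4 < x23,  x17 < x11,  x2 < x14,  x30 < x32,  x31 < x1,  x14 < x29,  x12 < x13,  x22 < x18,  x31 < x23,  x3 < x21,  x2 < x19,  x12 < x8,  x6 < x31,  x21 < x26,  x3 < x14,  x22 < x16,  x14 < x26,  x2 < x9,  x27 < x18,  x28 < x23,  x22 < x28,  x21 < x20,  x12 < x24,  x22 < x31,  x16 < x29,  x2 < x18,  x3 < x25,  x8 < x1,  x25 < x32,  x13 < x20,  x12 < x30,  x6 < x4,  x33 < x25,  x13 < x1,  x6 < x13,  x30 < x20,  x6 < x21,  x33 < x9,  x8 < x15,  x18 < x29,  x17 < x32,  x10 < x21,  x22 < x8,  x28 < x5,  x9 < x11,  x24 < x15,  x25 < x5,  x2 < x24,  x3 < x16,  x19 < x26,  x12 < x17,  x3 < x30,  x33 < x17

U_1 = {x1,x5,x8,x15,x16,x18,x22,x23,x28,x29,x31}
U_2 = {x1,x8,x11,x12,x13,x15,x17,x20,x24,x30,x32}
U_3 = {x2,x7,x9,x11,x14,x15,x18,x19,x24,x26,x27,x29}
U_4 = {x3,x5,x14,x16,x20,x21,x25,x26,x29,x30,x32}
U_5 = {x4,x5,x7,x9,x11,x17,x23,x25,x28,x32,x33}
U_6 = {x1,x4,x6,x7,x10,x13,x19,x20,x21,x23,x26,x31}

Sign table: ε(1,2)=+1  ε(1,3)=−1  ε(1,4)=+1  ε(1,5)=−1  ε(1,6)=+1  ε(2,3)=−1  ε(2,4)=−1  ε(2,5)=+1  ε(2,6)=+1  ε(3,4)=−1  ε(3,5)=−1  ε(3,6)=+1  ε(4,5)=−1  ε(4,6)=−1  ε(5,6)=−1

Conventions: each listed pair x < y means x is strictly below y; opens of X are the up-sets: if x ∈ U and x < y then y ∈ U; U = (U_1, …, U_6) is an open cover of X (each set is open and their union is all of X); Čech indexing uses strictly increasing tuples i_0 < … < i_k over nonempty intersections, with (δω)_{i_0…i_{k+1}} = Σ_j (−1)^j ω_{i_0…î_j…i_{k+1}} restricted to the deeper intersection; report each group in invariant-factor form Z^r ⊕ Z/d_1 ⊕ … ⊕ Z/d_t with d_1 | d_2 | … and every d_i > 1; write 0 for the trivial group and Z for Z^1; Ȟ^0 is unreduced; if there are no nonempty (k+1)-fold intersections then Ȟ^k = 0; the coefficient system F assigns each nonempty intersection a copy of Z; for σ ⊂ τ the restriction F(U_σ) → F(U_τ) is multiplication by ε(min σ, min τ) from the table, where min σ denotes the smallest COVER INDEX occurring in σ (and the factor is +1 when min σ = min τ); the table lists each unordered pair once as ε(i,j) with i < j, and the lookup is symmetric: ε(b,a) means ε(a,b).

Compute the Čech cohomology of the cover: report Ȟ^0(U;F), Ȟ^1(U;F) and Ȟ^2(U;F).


nonempty overlaps:
  U12={x1,x8,x15} U13={x15,x18,x29} U14={x5,x16,x29} U15={x5,x23,x28} U16={x1,x23,x31} U23={x11,x15,x24} U24={x20,x30,x32} U25={x11,x17,x32} U26={x1,x13,x20} U34={x14,x26,x29} U35={x7,x9,x11} U36={x7,x19,x26} U45={x5,x25,x32} U46={x20,x21,x26} U56={x4,x7,x23}
  U123={x15} U126={x1} U134={x29} U145={x5} U156={x23} U235={x11} U245={x32} U246={x20} U346={x26} U356={x7}
C dims 6,15,10; δ0: rk 6, SNF 1^5·2; δ1: rk 9, SNF 1^9
degree 0: 6−6−0 = 0 → Ȟ^0 ≅ 0
degree 1: 15−9−6 = 0 plus torsion [2] → Ȟ^1 ≅ Z/2
degree 2: 10−0−9 = 1 → Ȟ^2 ≅ Z

Ȟ^0 ≅ 0,  Ȟ^1 ≅ Z/2,  Ȟ^2 ≅ Z


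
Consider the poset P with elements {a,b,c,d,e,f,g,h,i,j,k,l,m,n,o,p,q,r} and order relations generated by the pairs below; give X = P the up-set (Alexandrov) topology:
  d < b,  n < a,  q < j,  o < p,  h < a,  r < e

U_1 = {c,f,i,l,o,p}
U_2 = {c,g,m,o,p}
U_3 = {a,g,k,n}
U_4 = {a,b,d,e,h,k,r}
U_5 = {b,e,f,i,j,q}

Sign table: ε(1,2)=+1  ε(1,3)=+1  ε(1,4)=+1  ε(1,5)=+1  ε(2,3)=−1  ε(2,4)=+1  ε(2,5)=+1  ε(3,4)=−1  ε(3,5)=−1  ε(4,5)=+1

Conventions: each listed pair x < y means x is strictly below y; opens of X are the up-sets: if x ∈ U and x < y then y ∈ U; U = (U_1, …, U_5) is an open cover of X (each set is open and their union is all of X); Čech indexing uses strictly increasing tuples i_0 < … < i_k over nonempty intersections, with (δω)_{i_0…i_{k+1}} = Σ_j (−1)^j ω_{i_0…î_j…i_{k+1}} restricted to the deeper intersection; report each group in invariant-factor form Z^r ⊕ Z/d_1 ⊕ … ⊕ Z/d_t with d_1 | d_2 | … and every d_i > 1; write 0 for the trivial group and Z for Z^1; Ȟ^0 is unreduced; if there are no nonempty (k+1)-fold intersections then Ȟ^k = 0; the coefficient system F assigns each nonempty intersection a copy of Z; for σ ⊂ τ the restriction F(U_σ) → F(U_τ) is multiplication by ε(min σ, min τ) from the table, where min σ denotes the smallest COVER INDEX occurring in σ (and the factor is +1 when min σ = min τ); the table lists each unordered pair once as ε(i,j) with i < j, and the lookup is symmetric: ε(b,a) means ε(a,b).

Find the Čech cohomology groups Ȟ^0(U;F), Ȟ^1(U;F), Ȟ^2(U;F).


Ȟ^0 = Z, Ȟ^1 = Z, Ȟ^2 = 0

nerve of the cover:
  U12={c,o,p} U15={f,i} U23={g} U34={a,k} U45={b,e}
C dims 5,5; δ0: rk 4, SNF 1^4
Ȟ^0 = (5 − 4) − 0 = 1, so Ȟ^0 ≅ Z
Ȟ^1 = (5 − 0) − 4 = 1, so Ȟ^1 ≅ Z
Ȟ^2 = (0 − 0) − 0 = 0, so Ȟ^2 ≅ 0


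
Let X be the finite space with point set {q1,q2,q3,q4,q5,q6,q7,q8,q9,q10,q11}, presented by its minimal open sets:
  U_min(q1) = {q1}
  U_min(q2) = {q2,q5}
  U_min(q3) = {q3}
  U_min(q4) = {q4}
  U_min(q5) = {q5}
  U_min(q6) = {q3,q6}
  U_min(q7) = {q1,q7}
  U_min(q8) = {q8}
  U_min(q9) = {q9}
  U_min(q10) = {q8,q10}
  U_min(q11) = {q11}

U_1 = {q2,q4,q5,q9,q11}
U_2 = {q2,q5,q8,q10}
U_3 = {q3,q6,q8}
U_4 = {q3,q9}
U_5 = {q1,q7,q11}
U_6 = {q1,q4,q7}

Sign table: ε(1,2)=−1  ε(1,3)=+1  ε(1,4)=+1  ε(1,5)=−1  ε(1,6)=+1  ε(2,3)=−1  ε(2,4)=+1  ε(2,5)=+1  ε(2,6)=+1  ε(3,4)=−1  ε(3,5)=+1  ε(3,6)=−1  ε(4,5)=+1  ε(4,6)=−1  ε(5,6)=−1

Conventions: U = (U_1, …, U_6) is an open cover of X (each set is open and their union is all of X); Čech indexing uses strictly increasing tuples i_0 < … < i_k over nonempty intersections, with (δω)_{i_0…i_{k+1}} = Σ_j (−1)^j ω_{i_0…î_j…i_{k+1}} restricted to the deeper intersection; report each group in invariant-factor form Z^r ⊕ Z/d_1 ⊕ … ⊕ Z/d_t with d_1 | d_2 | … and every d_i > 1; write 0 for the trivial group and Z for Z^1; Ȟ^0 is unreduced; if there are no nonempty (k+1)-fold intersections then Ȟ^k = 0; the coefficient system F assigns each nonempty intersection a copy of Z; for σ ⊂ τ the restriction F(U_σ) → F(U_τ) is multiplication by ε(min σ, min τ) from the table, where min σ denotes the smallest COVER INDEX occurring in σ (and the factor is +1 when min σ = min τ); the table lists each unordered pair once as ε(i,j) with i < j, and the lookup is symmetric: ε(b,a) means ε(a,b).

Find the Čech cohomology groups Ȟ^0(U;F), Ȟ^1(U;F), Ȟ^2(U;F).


Ȟ^0 ≅ 0, Ȟ^1 ≅ Z ⊕ Z/2, Ȟ^2 ≅ 0

nonempty overlaps:
  U12={q2,q5} U14={q9} U15={q11} U16={q4} U23={q8} U34={q3} U56={q1,q7}
C dims 6,7; δ0: rk 6, SNF 1^5·2
degree 0: 6−6−0 = 0 → Ȟ^0 ≅ 0
degree 1: 7−0−6 = 1 plus torsion [2] → Ȟ^1 ≅ Z ⊕ Z/2
degree 2: 0−0−0 = 0 → Ȟ^2 ≅ 0


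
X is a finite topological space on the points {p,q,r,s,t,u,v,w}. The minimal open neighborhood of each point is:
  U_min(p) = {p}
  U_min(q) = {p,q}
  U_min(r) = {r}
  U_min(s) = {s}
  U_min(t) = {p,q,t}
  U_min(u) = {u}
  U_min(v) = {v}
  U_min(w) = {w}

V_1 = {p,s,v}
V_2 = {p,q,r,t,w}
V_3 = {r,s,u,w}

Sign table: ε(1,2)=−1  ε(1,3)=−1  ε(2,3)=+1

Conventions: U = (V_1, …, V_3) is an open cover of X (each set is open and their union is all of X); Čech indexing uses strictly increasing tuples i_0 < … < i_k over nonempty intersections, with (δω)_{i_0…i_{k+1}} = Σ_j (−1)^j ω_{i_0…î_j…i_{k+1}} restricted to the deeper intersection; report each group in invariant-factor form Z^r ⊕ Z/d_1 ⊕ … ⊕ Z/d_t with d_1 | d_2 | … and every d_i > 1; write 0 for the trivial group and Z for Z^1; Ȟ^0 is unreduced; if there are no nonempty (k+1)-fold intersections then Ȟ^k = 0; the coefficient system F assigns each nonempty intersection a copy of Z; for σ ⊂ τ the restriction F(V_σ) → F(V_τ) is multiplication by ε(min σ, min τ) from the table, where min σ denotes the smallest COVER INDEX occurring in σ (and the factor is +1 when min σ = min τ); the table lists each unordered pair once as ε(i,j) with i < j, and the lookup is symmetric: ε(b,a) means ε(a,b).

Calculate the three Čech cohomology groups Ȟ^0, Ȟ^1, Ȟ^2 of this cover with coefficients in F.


nonempty intersections:
  V12={p} V13={s} V23={r,w}
C dims 3,3; δ0: rk 2, SNF 1^2
Ȟ^0: (3−2)−0=1 ⇒ Z
Ȟ^1: (3−0)−2=1 ⇒ Z
Ȟ^2: (0−0)−0=0 ⇒ 0

Ȟ^0 = Z,  Ȟ^1 = Z,  Ȟ^2 = 0


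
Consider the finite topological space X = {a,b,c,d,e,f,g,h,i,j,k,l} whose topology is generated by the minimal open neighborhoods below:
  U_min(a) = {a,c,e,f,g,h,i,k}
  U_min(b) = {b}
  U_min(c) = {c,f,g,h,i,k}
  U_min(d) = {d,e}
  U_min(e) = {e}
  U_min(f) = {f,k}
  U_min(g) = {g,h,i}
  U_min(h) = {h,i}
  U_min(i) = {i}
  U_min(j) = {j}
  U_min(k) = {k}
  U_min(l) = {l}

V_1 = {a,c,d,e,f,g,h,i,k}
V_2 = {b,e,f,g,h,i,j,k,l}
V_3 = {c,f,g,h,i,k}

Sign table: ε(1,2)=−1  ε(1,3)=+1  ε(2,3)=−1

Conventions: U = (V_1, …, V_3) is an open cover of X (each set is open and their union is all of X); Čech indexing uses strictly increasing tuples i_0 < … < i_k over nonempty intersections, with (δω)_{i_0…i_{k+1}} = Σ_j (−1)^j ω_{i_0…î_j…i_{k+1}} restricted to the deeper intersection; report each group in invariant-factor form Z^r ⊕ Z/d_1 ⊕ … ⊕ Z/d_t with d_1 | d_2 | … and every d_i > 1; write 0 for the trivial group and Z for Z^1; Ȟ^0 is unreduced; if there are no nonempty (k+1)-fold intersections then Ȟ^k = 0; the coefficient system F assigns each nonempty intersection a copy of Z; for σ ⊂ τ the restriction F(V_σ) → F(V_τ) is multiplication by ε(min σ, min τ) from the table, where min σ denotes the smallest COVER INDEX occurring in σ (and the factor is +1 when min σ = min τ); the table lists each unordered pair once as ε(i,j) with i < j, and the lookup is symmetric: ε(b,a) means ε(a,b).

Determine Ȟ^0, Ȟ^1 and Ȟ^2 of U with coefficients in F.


Ȟ^0 = Z, Ȟ^1 = 0 and Ȟ^2 = 0

nerve simplices:
  V12={e,f,g,h,i,k} V13={c,f,g,h,i,k} V23={f,g,h,i,k}
  V123={f,g,h,i,k}
C dims 3,3,1; δ0: rk 2, SNF 1^2; δ1: rk 1, SNF 1^1
degree 0: 3−2−0 = 1 → Ȟ^0 ≅ Z
degree 1: 3−1−2 = 0 → Ȟ^1 ≅ 0
degree 2: 1−0−1 = 0 → Ȟ^2 ≅ 0


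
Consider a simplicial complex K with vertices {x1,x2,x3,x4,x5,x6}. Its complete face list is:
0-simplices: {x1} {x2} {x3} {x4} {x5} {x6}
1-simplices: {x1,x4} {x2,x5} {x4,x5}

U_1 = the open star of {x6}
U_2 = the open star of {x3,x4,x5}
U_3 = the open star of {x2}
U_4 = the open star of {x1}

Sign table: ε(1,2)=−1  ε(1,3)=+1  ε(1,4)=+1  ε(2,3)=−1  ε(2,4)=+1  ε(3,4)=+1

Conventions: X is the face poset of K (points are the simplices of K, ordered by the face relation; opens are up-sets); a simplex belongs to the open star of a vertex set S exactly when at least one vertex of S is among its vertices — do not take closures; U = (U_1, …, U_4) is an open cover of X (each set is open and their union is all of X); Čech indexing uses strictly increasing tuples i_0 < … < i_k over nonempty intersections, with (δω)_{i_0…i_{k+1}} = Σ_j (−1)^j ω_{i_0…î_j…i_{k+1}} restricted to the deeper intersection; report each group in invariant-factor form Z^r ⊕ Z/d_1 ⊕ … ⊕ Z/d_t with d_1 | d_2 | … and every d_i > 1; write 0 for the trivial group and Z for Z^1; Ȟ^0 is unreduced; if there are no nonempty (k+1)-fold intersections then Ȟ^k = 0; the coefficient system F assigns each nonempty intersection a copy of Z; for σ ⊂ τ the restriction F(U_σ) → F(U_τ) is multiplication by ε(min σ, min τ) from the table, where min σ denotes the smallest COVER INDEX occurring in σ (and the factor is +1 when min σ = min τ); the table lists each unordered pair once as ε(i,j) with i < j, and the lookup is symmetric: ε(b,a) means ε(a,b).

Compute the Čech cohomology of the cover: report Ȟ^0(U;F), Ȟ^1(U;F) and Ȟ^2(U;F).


nonempty intersections:
  U1={{x6}} U2={{x3},{x4},{x5},{x1,x4},{x2,x5},{x4,x5}} U3={{x2},{x2,x5}} U4={{x1},{x1,x4}}
  U23={{x2,x5}} U24={{x1,x4}}
C dims 4,2; δ0: rk 2, SNF 1^2
Ȟ^0: (4−2)−0=2 ⇒ Z^2
Ȟ^1: (2−0)−2=0 ⇒ 0
Ȟ^2: (0−0)−0=0 ⇒ 0

Ȟ^0 = Z^2; Ȟ^1 = 0; Ȟ^2 = 0


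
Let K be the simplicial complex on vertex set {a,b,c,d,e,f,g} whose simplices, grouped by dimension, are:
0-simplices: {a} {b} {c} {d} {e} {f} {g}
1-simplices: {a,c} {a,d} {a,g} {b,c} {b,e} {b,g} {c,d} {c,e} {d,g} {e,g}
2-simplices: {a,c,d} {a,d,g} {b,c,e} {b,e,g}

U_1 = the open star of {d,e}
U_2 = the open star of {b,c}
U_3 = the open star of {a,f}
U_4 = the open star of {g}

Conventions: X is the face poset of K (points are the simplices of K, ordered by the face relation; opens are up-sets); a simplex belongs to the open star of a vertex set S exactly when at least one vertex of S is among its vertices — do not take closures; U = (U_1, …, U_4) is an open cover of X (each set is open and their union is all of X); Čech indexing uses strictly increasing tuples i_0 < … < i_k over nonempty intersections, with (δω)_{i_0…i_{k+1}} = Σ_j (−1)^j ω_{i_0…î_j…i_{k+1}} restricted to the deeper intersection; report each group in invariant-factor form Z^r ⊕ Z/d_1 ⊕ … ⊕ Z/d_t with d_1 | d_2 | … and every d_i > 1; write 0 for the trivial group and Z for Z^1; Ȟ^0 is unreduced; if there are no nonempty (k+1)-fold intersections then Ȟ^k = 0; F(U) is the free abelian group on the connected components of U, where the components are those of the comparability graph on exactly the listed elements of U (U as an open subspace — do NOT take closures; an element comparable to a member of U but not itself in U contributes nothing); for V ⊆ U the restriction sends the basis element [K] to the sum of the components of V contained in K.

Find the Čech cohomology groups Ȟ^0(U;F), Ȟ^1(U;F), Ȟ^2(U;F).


nonempty overlaps:
  U1={{d},{e},{a,d},{b,e},{c,d},{c,e},{d,g},{e,g},{a,c,d},{a,d,g},{b,c,e},{b,e,g}} U2={{b},{c},{a,c},{b,c},{b,e},{b,g},{c,d},{c,e},{a,c,d},{b,c,e},{b,e,g}} U3={{a},{f},{a,c},{a,d},{a,g},{a,c,d},{a,d,g}} U4={{g},{a,g},{b,g},{d,g},{e,g},{a,d,g},{b,e,g}}
  U12={{b,e},{c,d},{c,e},{a,c,d},{b,c,e},{b,e,g}} U13={{a,d},{a,c,d},{a,d,g}} U14={{d,g},{e,g},{a,d,g},{b,e,g}} U23={{a,c},{a,c,d}} U24={{b,g},{b,e,g}} U34={{a,g},{a,d,g}}
  U123={{a,c,d}} U124={{b,e,g}} U134={{a,d,g}}
components per intersection:
  U1: {{d},{a,d},{c,d},{d,g},{a,c,d},{a,d,g}} {{e},{b,e},{c,e},{e,g},{b,c,e},{b,e,g}}
  U2: {{b},{c},{a,c},{b,c},{b,e},{b,g},{c,d},{c,e},{a,c,d},{b,c,e},{b,e,g}}
  U3: {{a},{a,c},{a,d},{a,g},{a,c,d},{a,d,g}} {{f}}
  U4: {{g},{a,g},{b,g},{d,g},{e,g},{a,d,g},{b,e,g}}
  U12: {{b,e},{c,e},{b,c,e},{b,e,g}} {{c,d},{a,c,d}}
  U13: {{a,d},{a,c,d},{a,d,g}}
  U14: {{d,g},{a,d,g}} {{e,g},{b,e,g}}
  U23: {{a,c},{a,c,d}}
  U24: {{b,g},{b,e,g}}
  U34: {{a,g},{a,d,g}}
  U123: {{a,c,d}}
  U124: {{b,e,g}}
  U134: {{a,d,g}}
C dims 6,8,3; δ0: rk 4, SNF 1^4; δ1: rk 3, SNF 1^3
degree 0: 6−4−0 = 2 → Ȟ^0 ≅ Z^2
degree 1: 8−3−4 = 1 → Ȟ^1 ≅ Z
degree 2: 3−0−3 = 0 → Ȟ^2 ≅ 0

Ȟ^0 ≅ Z^2; Ȟ^1 ≅ Z; Ȟ^2 ≅ 0


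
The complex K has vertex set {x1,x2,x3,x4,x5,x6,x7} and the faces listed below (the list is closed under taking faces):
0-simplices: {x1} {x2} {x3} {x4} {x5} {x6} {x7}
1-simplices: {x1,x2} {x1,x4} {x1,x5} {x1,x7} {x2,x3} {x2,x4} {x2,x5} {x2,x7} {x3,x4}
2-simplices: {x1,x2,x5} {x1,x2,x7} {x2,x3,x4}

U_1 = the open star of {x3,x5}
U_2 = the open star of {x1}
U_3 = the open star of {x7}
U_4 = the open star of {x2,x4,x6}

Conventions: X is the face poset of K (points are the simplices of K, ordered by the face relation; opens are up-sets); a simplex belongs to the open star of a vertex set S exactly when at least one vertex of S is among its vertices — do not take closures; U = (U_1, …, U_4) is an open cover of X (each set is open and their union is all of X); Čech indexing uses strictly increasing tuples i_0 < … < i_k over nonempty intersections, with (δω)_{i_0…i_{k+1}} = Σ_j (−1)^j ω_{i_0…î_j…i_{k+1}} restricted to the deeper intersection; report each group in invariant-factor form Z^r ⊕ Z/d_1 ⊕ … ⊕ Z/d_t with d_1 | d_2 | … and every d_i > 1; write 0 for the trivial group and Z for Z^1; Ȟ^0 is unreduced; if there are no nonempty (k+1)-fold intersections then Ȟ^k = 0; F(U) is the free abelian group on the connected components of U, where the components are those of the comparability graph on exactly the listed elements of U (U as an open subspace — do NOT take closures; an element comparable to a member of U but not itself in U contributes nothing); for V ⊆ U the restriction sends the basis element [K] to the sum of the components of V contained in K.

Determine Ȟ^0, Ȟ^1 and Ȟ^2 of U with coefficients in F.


Ȟ^0 = Z^2, Ȟ^1 = Z, Ȟ^2 = 0

nonempty intersections:
  U1={{x3},{x5},{x1,x5},{x2,x3},{x2,x5},{x3,x4},{x1,x2,x5},{x2,x3,x4}} U2={{x1},{x1,x2},{x1,x4},{x1,x5},{x1,x7},{x1,x2,x5},{x1,x2,x7}} U3={{x7},{x1,x7},{x2,x7},{x1,x2,x7}} U4={{x2},{x4},{x6},{x1,x2},{x1,x4},{x2,x3},{x2,x4},{x2,x5},{x2,x7},{x3,x4},{x1,x2,x5},{x1,x2,x7},{x2,x3,x4}}
  U12={{x1,x5},{x1,x2,x5}} U14={{x2,x3},{x2,x5},{x3,x4},{x1,x2,x5},{x2,x3,x4}} U23={{x1,x7},{x1,x2,x7}} U24={{x1,x2},{x1,x4},{x1,x2,x5},{x1,x2,x7}} U34={{x2,x7},{x1,x2,x7}}
  U124={{x1,x2,x5}} U234={{x1,x2,x7}}
components per intersection:
  U1: {{x3},{x2,x3},{x3,x4},{x2,x3,x4}} {{x5},{x1,x5},{x2,x5},{x1,x2,x5}}
  U2: {{x1},{x1,x2},{x1,x4},{x1,x5},{x1,x7},{x1,x2,x5},{x1,x2,x7}}
  U3: {{x7},{x1,x7},{x2,x7},{x1,x2,x7}}
  U4: {{x2},{x4},{x1,x2},{x1,x4},{x2,x3},{x2,x4},{x2,x5},{x2,x7},{x3,x4},{x1,x2,x5},{x1,x2,x7},{x2,x3,x4}} {{x6}}
  U12: {{x1,x5},{x1,x2,x5}}
  U14: {{x2,x3},{x3,x4},{x2,x3,x4}} {{x2,x5},{x1,x2,x5}}
  U23: {{x1,x7},{x1,x2,x7}}
  U24: {{x1,x2},{x1,x2,x5},{x1,x2,x7}} {{x1,x4}}
  U34: {{x2,x7},{x1,x2,x7}}
  U124: {{x1,x2,x5}}
  U234: {{x1,x2,x7}}
C dims 6,7,2; δ0: rk 4, SNF 1^4; δ1: rk 2, SNF 1^2
Ȟ^0: (6−4)−0=2 ⇒ Z^2
Ȟ^1: (7−2)−4=1 ⇒ Z
Ȟ^2: (2−0)−2=0 ⇒ 0


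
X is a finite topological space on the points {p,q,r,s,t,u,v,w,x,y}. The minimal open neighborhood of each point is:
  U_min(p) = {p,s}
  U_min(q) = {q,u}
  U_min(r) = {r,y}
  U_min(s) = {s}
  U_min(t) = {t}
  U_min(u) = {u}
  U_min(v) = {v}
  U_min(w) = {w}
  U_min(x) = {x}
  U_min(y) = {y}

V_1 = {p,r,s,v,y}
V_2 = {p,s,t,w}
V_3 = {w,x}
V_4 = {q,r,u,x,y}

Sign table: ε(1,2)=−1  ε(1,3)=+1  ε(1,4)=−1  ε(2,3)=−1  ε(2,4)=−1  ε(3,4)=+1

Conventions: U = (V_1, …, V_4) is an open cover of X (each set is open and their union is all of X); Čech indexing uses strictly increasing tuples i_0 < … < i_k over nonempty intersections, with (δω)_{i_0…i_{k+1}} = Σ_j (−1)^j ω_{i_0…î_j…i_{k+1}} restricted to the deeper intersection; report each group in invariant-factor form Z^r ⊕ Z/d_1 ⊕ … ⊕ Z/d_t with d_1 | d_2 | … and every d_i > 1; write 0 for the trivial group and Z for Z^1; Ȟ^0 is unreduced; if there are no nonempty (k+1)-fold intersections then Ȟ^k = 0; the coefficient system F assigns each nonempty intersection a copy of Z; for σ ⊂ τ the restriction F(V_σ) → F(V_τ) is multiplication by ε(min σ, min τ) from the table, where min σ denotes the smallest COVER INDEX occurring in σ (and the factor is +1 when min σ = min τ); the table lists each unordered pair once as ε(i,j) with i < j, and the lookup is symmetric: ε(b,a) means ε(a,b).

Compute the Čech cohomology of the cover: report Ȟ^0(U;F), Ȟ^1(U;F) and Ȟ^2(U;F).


Ȟ^0 = 0,  Ȟ^1 = Z/2,  Ȟ^2 = 0

nonempty intersections:
  V12={p,s} V14={r,y} V23={w} V34={x}
C dims 4,4; δ0: rk 4, SNF 1^3·2
Ȟ^0: (4−4)−0=0 ⇒ 0
Ȟ^1: (4−0)−4=0 plus torsion [2] ⇒ Z/2
Ȟ^2: (0−0)−0=0 ⇒ 0


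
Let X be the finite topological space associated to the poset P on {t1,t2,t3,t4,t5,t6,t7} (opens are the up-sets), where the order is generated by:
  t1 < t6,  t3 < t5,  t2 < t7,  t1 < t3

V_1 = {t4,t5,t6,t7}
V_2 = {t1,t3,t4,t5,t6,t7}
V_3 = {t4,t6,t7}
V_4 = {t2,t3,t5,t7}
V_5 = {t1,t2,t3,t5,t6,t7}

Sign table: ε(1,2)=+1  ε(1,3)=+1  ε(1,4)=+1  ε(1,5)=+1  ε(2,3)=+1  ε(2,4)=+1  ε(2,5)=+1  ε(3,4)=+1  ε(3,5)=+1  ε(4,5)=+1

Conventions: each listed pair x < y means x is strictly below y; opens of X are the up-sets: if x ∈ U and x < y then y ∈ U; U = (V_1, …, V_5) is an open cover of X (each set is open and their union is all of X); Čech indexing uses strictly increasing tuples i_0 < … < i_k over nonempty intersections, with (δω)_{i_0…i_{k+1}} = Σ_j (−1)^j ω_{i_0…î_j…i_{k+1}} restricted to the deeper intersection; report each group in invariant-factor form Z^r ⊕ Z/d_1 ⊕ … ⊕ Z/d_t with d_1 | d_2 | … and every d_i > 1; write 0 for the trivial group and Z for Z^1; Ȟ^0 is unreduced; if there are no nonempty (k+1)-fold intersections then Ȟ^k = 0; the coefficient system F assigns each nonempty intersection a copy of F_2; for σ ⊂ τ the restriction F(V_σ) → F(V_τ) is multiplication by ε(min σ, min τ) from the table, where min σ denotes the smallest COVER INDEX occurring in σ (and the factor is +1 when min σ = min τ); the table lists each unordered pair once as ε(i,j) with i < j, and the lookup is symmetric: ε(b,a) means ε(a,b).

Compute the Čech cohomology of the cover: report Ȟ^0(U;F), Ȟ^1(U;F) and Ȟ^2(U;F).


nonempty intersections:
  V12={t4,t5,t6,t7} V13={t4,t6,t7} V14={t5,t7} V15={t5,t6,t7} V23={t4,t6,t7} V24={t3,t5,t7} V25={t1,t3,t5,t6,t7} V34={t7} V35={t6,t7} V45={t2,t3,t5,t7}
  V123={t4,t6,t7} V124={t5,t7} V125={t5,t6,t7} V134={t7} V135={t6,t7} V145={t5,t7} V234={t7} V235={t6,t7} V245={t3,t5,t7} V345={t7}
  V1234={t7} V1235={t6,t7} V1245={t5,t7} V1345={t7} V2345={t7}
  V12345={t7}
C dims 5,10,10,5; δ0: rk_F2 4; δ1: rk_F2 6; δ2: rk_F2 4
Ȟ^0: (5−4)−0=1 ⇒ Z/2
Ȟ^1: (10−6)−4=0 ⇒ 0
Ȟ^2: (10−4)−6=0 ⇒ 0

Ȟ^0(U;F) ≅ Z/2; Ȟ^1(U;F) ≅ 0; Ȟ^2(U;F) ≅ 0


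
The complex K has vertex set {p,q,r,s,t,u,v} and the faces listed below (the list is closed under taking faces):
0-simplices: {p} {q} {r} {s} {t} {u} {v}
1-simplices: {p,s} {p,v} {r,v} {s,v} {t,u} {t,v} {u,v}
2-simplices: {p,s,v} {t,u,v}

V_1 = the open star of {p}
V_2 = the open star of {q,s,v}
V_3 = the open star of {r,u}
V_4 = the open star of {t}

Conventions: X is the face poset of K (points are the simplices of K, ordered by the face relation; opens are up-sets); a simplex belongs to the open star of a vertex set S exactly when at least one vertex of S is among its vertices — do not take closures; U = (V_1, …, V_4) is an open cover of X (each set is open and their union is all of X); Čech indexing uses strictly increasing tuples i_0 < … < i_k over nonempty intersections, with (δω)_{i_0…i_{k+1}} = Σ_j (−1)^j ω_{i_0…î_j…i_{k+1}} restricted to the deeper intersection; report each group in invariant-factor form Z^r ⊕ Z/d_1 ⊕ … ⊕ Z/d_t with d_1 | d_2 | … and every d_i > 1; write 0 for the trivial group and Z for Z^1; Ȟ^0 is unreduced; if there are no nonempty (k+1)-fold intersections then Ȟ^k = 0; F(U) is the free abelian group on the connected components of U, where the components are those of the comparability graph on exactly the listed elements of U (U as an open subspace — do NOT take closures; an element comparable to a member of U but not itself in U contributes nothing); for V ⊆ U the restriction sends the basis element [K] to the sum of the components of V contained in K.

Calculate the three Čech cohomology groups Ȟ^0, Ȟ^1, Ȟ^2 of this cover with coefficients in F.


nerve of the cover:
  V1={{p},{p,s},{p,v},{p,s,v}} V2={{q},{s},{v},{p,s},{p,v},{r,v},{s,v},{t,v},{u,v},{p,s,v},{t,u,v}} V3={{r},{u},{r,v},{t,u},{u,v},{t,u,v}} V4={{t},{t,u},{t,v},{t,u,v}}
  V12={{p,s},{p,v},{p,s,v}} V23={{r,v},{u,v},{t,u,v}} V24={{t,v},{t,u,v}} V34={{t,u},{t,u,v}}
  V234={{t,u,v}}
components per intersection:
  V1: {{p},{p,s},{p,v},{p,s,v}}
  V2: {{q}} {{s},{v},{p,s},{p,v},{r,v},{s,v},{t,v},{u,v},{p,s,v},{t,u,v}}
  V3: {{r},{r,v}} {{u},{t,u},{u,v},{t,u,v}}
  V4: {{t},{t,u},{t,v},{t,u,v}}
  V12: {{p,s},{p,v},{p,s,v}}
  V23: {{r,v}} {{u,v},{t,u,v}}
  V24: {{t,v},{t,u,v}}
  V34: {{t,u},{t,u,v}}
  V234: {{t,u,v}}
C dims 6,5,1; δ0: rk 4, SNF 1^4; δ1: rk 1, SNF 1^1
Ȟ^0 = (6 − 4) − 0 = 2, so Ȟ^0 ≅ Z^2
Ȟ^1 = (5 − 1) − 4 = 0, so Ȟ^1 ≅ 0
Ȟ^2 = (1 − 0) − 1 = 0, so Ȟ^2 ≅ 0

Ȟ^0 ≅ Z^2,  Ȟ^1 ≅ 0,  Ȟ^2 ≅ 0


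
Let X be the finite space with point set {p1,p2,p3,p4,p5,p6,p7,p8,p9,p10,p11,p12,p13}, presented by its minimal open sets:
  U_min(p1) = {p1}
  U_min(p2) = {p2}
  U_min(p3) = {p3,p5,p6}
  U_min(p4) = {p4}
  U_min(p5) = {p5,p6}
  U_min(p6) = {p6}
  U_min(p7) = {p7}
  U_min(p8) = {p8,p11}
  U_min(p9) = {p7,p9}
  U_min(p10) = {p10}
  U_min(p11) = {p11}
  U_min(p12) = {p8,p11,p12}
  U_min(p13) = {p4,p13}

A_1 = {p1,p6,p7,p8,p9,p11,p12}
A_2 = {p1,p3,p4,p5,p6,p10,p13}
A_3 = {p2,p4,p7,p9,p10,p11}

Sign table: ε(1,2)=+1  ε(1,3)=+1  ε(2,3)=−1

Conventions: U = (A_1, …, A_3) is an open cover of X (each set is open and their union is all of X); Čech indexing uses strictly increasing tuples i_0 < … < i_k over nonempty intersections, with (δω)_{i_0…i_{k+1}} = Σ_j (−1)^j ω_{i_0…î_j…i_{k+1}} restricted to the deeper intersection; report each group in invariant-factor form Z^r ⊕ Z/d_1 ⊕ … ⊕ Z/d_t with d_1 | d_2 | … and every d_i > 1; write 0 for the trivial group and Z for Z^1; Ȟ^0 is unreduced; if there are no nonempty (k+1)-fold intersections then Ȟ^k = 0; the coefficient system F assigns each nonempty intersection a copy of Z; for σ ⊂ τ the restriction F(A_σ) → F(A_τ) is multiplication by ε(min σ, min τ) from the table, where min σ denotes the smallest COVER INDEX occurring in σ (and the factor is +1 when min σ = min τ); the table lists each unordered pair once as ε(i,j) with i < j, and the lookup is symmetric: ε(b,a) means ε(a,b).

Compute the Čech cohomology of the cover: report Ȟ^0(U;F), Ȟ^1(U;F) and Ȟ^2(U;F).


Ȟ^0 = 0; Ȟ^1 = Z/2; Ȟ^2 = 0

nonempty overlaps:
  A12={p1,p6} A13={p7,p9,p11} A23={p4,p10}
C dims 3,3; δ0: rk 3, SNF 1^2·2
degree 0: 3−3−0 = 0 → Ȟ^0 ≅ 0
degree 1: 3−0−3 = 0 plus torsion [2] → Ȟ^1 ≅ Z/2
degree 2: 0−0−0 = 0 → Ȟ^2 ≅ 0


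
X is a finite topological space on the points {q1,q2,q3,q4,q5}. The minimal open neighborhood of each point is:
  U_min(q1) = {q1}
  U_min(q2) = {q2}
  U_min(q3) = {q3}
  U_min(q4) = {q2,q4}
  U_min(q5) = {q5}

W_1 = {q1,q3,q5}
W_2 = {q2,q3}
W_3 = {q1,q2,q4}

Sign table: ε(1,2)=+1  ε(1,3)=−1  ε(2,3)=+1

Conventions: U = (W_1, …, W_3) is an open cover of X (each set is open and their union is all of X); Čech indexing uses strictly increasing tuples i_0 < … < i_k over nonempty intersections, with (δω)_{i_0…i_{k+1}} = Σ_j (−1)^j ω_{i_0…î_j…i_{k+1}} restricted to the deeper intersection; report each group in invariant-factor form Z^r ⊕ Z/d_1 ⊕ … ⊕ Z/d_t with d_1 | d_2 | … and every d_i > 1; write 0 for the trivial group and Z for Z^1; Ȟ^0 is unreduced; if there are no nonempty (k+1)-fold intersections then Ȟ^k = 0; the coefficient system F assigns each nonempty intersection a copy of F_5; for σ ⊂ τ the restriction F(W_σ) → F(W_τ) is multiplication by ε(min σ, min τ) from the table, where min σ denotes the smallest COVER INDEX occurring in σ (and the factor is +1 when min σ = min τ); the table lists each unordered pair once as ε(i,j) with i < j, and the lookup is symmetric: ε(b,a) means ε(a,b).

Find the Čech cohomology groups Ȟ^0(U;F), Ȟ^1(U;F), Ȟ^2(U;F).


intersection data:
  W12={q3} W13={q1} W23={q2}
C dims 3,3; δ0: rk_F5 3
Ȟ^0 = (3 − 3) − 0 = 0, so Ȟ^0 ≅ 0
Ȟ^1 = (3 − 0) − 3 = 0, so Ȟ^1 ≅ 0
Ȟ^2 = (0 − 0) − 0 = 0, so Ȟ^2 ≅ 0

Ȟ^0 ≅ 0,  Ȟ^1 ≅ 0,  Ȟ^2 ≅ 0


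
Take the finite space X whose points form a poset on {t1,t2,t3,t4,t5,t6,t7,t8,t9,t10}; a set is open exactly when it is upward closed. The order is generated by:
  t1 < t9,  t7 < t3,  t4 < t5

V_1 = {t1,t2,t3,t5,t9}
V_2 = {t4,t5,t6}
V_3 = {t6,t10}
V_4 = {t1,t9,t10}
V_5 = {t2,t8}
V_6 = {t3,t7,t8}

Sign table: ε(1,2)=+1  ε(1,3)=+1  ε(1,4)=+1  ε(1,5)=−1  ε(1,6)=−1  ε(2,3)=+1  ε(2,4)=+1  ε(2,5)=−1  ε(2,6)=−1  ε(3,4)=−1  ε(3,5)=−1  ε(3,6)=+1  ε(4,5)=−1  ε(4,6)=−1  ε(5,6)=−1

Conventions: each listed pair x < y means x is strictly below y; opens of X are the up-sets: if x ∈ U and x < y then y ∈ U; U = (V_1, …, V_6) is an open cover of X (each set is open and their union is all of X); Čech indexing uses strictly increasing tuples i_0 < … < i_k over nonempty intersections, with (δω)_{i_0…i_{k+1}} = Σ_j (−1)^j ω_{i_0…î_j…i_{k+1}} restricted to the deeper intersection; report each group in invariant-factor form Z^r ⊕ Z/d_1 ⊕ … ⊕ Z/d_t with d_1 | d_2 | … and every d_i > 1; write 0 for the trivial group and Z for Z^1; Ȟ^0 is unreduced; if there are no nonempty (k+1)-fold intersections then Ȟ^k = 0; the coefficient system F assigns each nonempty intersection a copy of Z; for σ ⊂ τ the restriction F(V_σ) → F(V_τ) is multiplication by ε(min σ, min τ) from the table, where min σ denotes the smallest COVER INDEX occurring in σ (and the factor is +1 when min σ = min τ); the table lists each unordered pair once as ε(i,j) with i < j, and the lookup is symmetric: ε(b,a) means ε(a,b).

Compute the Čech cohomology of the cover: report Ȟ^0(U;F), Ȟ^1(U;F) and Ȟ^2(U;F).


Ȟ^0(U;F) ≅ 0; Ȟ^1(U;F) ≅ Z ⊕ Z/2; Ȟ^2(U;F) ≅ 0

nerve of the cover:
  V12={t5} V14={t1,t9} V15={t2} V16={t3} V23={t6} V34={t10} V56={t8}
C dims 6,7; δ0: rk 6, SNF 1^5·2
Ȟ^0 = (6 − 6) − 0 = 0, so Ȟ^0 ≅ 0
Ȟ^1 = (7 − 0) − 6 = 1 plus torsion [2], so Ȟ^1 ≅ Z ⊕ Z/2
Ȟ^2 = (0 − 0) − 0 = 0, so Ȟ^2 ≅ 0


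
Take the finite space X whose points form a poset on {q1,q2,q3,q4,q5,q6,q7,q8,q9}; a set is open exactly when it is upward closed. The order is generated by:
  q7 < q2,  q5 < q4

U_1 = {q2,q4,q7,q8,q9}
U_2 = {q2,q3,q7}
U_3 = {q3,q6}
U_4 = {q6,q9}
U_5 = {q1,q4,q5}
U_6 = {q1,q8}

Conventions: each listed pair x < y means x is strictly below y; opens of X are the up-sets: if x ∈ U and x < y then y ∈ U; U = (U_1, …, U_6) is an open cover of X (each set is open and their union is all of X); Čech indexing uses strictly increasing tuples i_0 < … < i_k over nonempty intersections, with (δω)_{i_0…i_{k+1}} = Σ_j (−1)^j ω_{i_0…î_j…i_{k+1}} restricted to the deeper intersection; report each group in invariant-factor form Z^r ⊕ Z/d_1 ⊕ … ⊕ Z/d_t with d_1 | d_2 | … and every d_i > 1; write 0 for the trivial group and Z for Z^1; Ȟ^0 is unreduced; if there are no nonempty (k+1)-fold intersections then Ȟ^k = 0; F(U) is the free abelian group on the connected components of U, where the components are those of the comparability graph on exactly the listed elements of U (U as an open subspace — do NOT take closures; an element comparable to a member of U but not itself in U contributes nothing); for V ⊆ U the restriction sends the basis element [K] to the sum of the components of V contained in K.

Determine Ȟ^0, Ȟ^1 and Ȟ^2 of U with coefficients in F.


Ȟ^0(U;F) ≅ Z^7,  Ȟ^1(U;F) ≅ 0,  Ȟ^2(U;F) ≅ 0

nonempty overlaps:
  U12={q2,q7} U14={q9} U15={q4} U16={q8} U23={q3} U34={q6} U56={q1}
components per intersection:
  U1: {q2,q7} {q4} {q8} {q9}
  U2: {q2,q7} {q3}
  U3: {q3} {q6}
  U4: {q6} {q9}
  U5: {q1} {q4,q5}
  U6: {q1} {q8}
  U12: {q2,q7}
  U14: {q9}
  U15: {q4}
  U16: {q8}
  U23: {q3}
  U34: {q6}
  U56: {q1}
C dims 14,7; δ0: rk 7, SNF 1^7
degree 0: 14−7−0 = 7 → Ȟ^0 ≅ Z^7
degree 1: 7−0−7 = 0 → Ȟ^1 ≅ 0
degree 2: 0−0−0 = 0 → Ȟ^2 ≅ 0
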